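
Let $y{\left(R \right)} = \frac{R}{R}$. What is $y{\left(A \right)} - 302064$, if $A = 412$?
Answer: $-302063$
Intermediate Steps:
$y{\left(R \right)} = 1$
$y{\left(A \right)} - 302064 = 1 - 302064 = -302063$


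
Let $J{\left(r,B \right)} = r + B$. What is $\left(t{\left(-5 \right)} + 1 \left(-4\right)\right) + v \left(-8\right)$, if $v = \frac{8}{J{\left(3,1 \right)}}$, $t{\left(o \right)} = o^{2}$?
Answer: $5$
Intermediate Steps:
$J{\left(r,B \right)} = B + r$
$v = 2$ ($v = \frac{8}{1 + 3} = \frac{8}{4} = 8 \cdot \frac{1}{4} = 2$)
$\left(t{\left(-5 \right)} + 1 \left(-4\right)\right) + v \left(-8\right) = \left(\left(-5\right)^{2} + 1 \left(-4\right)\right) + 2 \left(-8\right) = \left(25 - 4\right) - 16 = 21 - 16 = 5$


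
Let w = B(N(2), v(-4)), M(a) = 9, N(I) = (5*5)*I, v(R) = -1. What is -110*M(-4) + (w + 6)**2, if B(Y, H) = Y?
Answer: 2146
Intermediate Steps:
N(I) = 25*I
w = 50 (w = 25*2 = 50)
-110*M(-4) + (w + 6)**2 = -110*9 + (50 + 6)**2 = -990 + 56**2 = -990 + 3136 = 2146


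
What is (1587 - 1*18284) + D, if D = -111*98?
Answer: -27575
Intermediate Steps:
D = -10878
(1587 - 1*18284) + D = (1587 - 1*18284) - 10878 = (1587 - 18284) - 10878 = -16697 - 10878 = -27575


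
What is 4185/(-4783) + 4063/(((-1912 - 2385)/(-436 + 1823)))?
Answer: -26972010268/20552551 ≈ -1312.3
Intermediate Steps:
4185/(-4783) + 4063/(((-1912 - 2385)/(-436 + 1823))) = 4185*(-1/4783) + 4063/((-4297/1387)) = -4185/4783 + 4063/((-4297*1/1387)) = -4185/4783 + 4063/(-4297/1387) = -4185/4783 + 4063*(-1387/4297) = -4185/4783 - 5635381/4297 = -26972010268/20552551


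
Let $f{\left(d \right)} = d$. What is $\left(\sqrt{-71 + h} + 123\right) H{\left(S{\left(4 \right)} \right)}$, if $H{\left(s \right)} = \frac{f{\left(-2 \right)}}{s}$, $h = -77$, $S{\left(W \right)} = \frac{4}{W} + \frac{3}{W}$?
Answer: $- \frac{984}{7} - \frac{16 i \sqrt{37}}{7} \approx -140.57 - 13.903 i$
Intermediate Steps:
$S{\left(W \right)} = \frac{7}{W}$
$H{\left(s \right)} = - \frac{2}{s}$
$\left(\sqrt{-71 + h} + 123\right) H{\left(S{\left(4 \right)} \right)} = \left(\sqrt{-71 - 77} + 123\right) \left(- \frac{2}{7 \cdot \frac{1}{4}}\right) = \left(\sqrt{-148} + 123\right) \left(- \frac{2}{7 \cdot \frac{1}{4}}\right) = \left(2 i \sqrt{37} + 123\right) \left(- \frac{2}{\frac{7}{4}}\right) = \left(123 + 2 i \sqrt{37}\right) \left(\left(-2\right) \frac{4}{7}\right) = \left(123 + 2 i \sqrt{37}\right) \left(- \frac{8}{7}\right) = - \frac{984}{7} - \frac{16 i \sqrt{37}}{7}$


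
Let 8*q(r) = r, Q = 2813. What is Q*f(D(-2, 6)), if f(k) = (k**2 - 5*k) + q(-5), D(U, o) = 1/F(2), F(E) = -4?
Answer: 30943/16 ≈ 1933.9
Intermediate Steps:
q(r) = r/8
D(U, o) = -1/4 (D(U, o) = 1/(-4) = -1/4)
f(k) = -5/8 + k**2 - 5*k (f(k) = (k**2 - 5*k) + (1/8)*(-5) = (k**2 - 5*k) - 5/8 = -5/8 + k**2 - 5*k)
Q*f(D(-2, 6)) = 2813*(-5/8 + (-1/4)**2 - 5*(-1/4)) = 2813*(-5/8 + 1/16 + 5/4) = 2813*(11/16) = 30943/16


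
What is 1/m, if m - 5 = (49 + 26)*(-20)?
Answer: -1/1495 ≈ -0.00066890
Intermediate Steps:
m = -1495 (m = 5 + (49 + 26)*(-20) = 5 + 75*(-20) = 5 - 1500 = -1495)
1/m = 1/(-1495) = -1/1495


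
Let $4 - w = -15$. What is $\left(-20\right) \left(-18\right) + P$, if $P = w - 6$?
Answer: $373$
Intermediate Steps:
$w = 19$ ($w = 4 - -15 = 4 + 15 = 19$)
$P = 13$ ($P = 19 - 6 = 13$)
$\left(-20\right) \left(-18\right) + P = \left(-20\right) \left(-18\right) + 13 = 360 + 13 = 373$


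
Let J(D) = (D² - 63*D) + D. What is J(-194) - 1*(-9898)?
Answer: 59562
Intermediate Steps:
J(D) = D² - 62*D
J(-194) - 1*(-9898) = -194*(-62 - 194) - 1*(-9898) = -194*(-256) + 9898 = 49664 + 9898 = 59562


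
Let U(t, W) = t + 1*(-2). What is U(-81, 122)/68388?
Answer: -83/68388 ≈ -0.0012137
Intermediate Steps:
U(t, W) = -2 + t (U(t, W) = t - 2 = -2 + t)
U(-81, 122)/68388 = (-2 - 81)/68388 = -83*1/68388 = -83/68388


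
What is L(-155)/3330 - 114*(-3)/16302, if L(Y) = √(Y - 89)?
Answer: 3/143 + I*√61/1665 ≈ 0.020979 + 0.0046908*I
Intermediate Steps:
L(Y) = √(-89 + Y)
L(-155)/3330 - 114*(-3)/16302 = √(-89 - 155)/3330 - 114*(-3)/16302 = √(-244)*(1/3330) + 342*(1/16302) = (2*I*√61)*(1/3330) + 3/143 = I*√61/1665 + 3/143 = 3/143 + I*√61/1665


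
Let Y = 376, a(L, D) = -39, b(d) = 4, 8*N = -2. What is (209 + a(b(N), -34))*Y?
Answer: 63920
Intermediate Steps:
N = -¼ (N = (⅛)*(-2) = -¼ ≈ -0.25000)
(209 + a(b(N), -34))*Y = (209 - 39)*376 = 170*376 = 63920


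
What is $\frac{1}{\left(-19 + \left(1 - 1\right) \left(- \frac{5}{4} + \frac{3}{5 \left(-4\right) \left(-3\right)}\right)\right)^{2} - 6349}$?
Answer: $- \frac{1}{5988} \approx -0.000167$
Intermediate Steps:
$\frac{1}{\left(-19 + \left(1 - 1\right) \left(- \frac{5}{4} + \frac{3}{5 \left(-4\right) \left(-3\right)}\right)\right)^{2} - 6349} = \frac{1}{\left(-19 + 0 \left(\left(-5\right) \frac{1}{4} + \frac{3}{\left(-20\right) \left(-3\right)}\right)\right)^{2} - 6349} = \frac{1}{\left(-19 + 0 \left(- \frac{5}{4} + \frac{3}{60}\right)\right)^{2} - 6349} = \frac{1}{\left(-19 + 0 \left(- \frac{5}{4} + 3 \cdot \frac{1}{60}\right)\right)^{2} - 6349} = \frac{1}{\left(-19 + 0 \left(- \frac{5}{4} + \frac{1}{20}\right)\right)^{2} - 6349} = \frac{1}{\left(-19 + 0 \left(- \frac{6}{5}\right)\right)^{2} - 6349} = \frac{1}{\left(-19 + 0\right)^{2} - 6349} = \frac{1}{\left(-19\right)^{2} - 6349} = \frac{1}{361 - 6349} = \frac{1}{-5988} = - \frac{1}{5988}$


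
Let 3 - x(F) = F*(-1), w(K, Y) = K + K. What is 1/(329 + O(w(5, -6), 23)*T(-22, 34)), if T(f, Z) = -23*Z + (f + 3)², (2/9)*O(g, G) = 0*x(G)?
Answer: 1/329 ≈ 0.0030395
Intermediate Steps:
w(K, Y) = 2*K
x(F) = 3 + F (x(F) = 3 - F*(-1) = 3 - (-1)*F = 3 + F)
O(g, G) = 0 (O(g, G) = 9*(0*(3 + G))/2 = (9/2)*0 = 0)
T(f, Z) = (3 + f)² - 23*Z (T(f, Z) = -23*Z + (3 + f)² = (3 + f)² - 23*Z)
1/(329 + O(w(5, -6), 23)*T(-22, 34)) = 1/(329 + 0*((3 - 22)² - 23*34)) = 1/(329 + 0*((-19)² - 782)) = 1/(329 + 0*(361 - 782)) = 1/(329 + 0*(-421)) = 1/(329 + 0) = 1/329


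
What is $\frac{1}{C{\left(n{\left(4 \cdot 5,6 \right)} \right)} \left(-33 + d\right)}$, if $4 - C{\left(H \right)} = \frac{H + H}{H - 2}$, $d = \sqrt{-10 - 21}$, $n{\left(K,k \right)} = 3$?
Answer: $\frac{33}{2240} + \frac{i \sqrt{31}}{2240} \approx 0.014732 + 0.0024856 i$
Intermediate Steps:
$d = i \sqrt{31}$ ($d = \sqrt{-31} = i \sqrt{31} \approx 5.5678 i$)
$C{\left(H \right)} = 4 - \frac{2 H}{-2 + H}$ ($C{\left(H \right)} = 4 - \frac{H + H}{H - 2} = 4 - \frac{2 H}{-2 + H}$)
$\frac{1}{C{\left(n{\left(4 \cdot 5,6 \right)} \right)} \left(-33 + d\right)} = \frac{1}{\frac{2 \left(-4 + 3\right)}{-2 + 3} \left(-33 + i \sqrt{31}\right)} = \frac{1}{2 \cdot 1^{-1} \left(-1\right) \left(-33 + i \sqrt{31}\right)} = \frac{1}{2 \cdot 1 \left(-1\right) \left(-33 + i \sqrt{31}\right)} = \frac{1}{\left(-2\right) \left(-33 + i \sqrt{31}\right)} = \frac{1}{66 - 2 i \sqrt{31}}$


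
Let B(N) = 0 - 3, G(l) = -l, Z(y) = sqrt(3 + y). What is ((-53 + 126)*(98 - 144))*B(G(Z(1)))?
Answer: 10074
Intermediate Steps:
B(N) = -3
((-53 + 126)*(98 - 144))*B(G(Z(1))) = ((-53 + 126)*(98 - 144))*(-3) = (73*(-46))*(-3) = -3358*(-3) = 10074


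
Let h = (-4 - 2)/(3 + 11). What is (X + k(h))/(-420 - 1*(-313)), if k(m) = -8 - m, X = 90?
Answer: -577/749 ≈ -0.77036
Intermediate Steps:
h = -3/7 (h = -6/14 = -6*1/14 = -3/7 ≈ -0.42857)
(X + k(h))/(-420 - 1*(-313)) = (90 + (-8 - 1*(-3/7)))/(-420 - 1*(-313)) = (90 + (-8 + 3/7))/(-420 + 313) = (90 - 53/7)/(-107) = (577/7)*(-1/107) = -577/749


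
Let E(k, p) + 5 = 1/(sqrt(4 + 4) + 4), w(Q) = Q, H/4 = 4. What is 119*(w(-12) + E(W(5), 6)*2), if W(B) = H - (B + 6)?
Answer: -2499 - 119*sqrt(2)/2 ≈ -2583.1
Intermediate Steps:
H = 16 (H = 4*4 = 16)
W(B) = 10 - B (W(B) = 16 - (B + 6) = 16 - (6 + B) = 16 + (-6 - B) = 10 - B)
E(k, p) = -5 + 1/(4 + 2*sqrt(2)) (E(k, p) = -5 + 1/(sqrt(4 + 4) + 4) = -5 + 1/(sqrt(8) + 4) = -5 + 1/(2*sqrt(2) + 4) = -5 + 1/(4 + 2*sqrt(2)))
119*(w(-12) + E(W(5), 6)*2) = 119*(-12 + (-9/2 - sqrt(2)/4)*2) = 119*(-12 + (-9 - sqrt(2)/2)) = 119*(-21 - sqrt(2)/2) = -2499 - 119*sqrt(2)/2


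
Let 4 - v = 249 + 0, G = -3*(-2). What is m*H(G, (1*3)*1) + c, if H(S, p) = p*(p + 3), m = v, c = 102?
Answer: -4308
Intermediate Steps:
G = 6
v = -245 (v = 4 - (249 + 0) = 4 - 1*249 = 4 - 249 = -245)
m = -245
H(S, p) = p*(3 + p)
m*H(G, (1*3)*1) + c = -245*(1*3)*1*(3 + (1*3)*1) + 102 = -245*3*1*(3 + 3*1) + 102 = -735*(3 + 3) + 102 = -735*6 + 102 = -245*18 + 102 = -4410 + 102 = -4308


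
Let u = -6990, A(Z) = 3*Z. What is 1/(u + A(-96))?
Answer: -1/7278 ≈ -0.00013740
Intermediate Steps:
1/(u + A(-96)) = 1/(-6990 + 3*(-96)) = 1/(-6990 - 288) = 1/(-7278) = -1/7278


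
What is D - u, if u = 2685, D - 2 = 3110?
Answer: 427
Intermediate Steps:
D = 3112 (D = 2 + 3110 = 3112)
D - u = 3112 - 1*2685 = 3112 - 2685 = 427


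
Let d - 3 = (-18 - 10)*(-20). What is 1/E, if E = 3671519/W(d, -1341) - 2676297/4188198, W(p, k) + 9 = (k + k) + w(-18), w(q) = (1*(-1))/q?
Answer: -67621248842/92305501795835 ≈ -0.00073258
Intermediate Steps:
w(q) = -1/q
d = 563 (d = 3 + (-18 - 10)*(-20) = 3 - 28*(-20) = 3 + 560 = 563)
W(p, k) = -161/18 + 2*k (W(p, k) = -9 + ((k + k) - 1/(-18)) = -9 + (2*k - 1*(-1/18)) = -9 + (2*k + 1/18) = -9 + (1/18 + 2*k) = -161/18 + 2*k)
E = -92305501795835/67621248842 (E = 3671519/(-161/18 + 2*(-1341)) - 2676297/4188198 = 3671519/(-161/18 - 2682) - 2676297*1/4188198 = 3671519/(-48437/18) - 892099/1396066 = 3671519*(-18/48437) - 892099/1396066 = -66087342/48437 - 892099/1396066 = -92305501795835/67621248842 ≈ -1365.0)
1/E = 1/(-92305501795835/67621248842) = -67621248842/92305501795835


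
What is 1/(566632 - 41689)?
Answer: 1/524943 ≈ 1.9050e-6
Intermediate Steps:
1/(566632 - 41689) = 1/524943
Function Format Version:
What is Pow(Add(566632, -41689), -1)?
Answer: Rational(1, 524943) ≈ 1.9050e-6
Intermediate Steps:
Pow(Add(566632, -41689), -1) = Pow(524943, -1) = Rational(1, 524943)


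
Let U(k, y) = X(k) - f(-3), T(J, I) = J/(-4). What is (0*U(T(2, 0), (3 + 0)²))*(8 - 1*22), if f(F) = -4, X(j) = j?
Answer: 0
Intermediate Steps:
T(J, I) = -J/4 (T(J, I) = J*(-¼) = -J/4)
U(k, y) = 4 + k (U(k, y) = k - 1*(-4) = k + 4 = 4 + k)
(0*U(T(2, 0), (3 + 0)²))*(8 - 1*22) = (0*(4 - ¼*2))*(8 - 1*22) = (0*(4 - ½))*(8 - 22) = (0*(7/2))*(-14) = 0*(-14) = 0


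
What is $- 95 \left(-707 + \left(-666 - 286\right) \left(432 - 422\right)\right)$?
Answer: $971565$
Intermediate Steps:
$- 95 \left(-707 + \left(-666 - 286\right) \left(432 - 422\right)\right) = - 95 \left(-707 - 9520\right) = \left(-95\right) \left(-10227\right) = 971565$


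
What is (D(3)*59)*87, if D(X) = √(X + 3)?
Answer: 5133*√6 ≈ 12573.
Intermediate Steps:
D(X) = √(3 + X)
(D(3)*59)*87 = (√(3 + 3)*59)*87 = (√6*59)*87 = (59*√6)*87 = 5133*√6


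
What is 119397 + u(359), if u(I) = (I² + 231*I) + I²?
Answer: 460088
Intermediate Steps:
u(I) = 2*I² + 231*I
119397 + u(359) = 119397 + 359*(231 + 2*359) = 119397 + 359*(231 + 718) = 119397 + 359*949 = 119397 + 340691 = 460088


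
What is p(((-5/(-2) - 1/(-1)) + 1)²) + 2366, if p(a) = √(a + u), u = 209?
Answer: 2366 + √917/2 ≈ 2381.1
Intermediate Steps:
p(a) = √(209 + a) (p(a) = √(a + 209) = √(209 + a))
p(((-5/(-2) - 1/(-1)) + 1)²) + 2366 = √(209 + ((-5/(-2) - 1/(-1)) + 1)²) + 2366 = √(209 + ((-5*(-½) - 1*(-1)) + 1)²) + 2366 = √(209 + ((5/2 + 1) + 1)²) + 2366 = √(209 + (7/2 + 1)²) + 2366 = √(209 + (9/2)²) + 2366 = √(209 + 81/4) + 2366 = √(917/4) + 2366 = √917/2 + 2366 = 2366 + √917/2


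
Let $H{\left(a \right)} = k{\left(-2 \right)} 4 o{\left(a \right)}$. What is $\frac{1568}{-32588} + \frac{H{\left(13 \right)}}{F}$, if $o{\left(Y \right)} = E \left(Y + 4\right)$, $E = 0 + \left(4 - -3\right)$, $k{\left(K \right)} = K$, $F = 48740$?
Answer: $- \frac{6715506}{99271195} \approx -0.067648$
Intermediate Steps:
$E = 7$ ($E = 0 + \left(4 + 3\right) = 0 + 7 = 7$)
$o{\left(Y \right)} = 28 + 7 Y$ ($o{\left(Y \right)} = 7 \left(Y + 4\right) = 7 \left(4 + Y\right) = 28 + 7 Y$)
$H{\left(a \right)} = -224 - 56 a$ ($H{\left(a \right)} = \left(-2\right) 4 \left(28 + 7 a\right) = - 8 \left(28 + 7 a\right) = -224 - 56 a$)
$\frac{1568}{-32588} + \frac{H{\left(13 \right)}}{F} = \frac{1568}{-32588} + \frac{-224 - 728}{48740} = 1568 \left(- \frac{1}{32588}\right) + \left(-224 - 728\right) \frac{1}{48740} = - \frac{392}{8147} - \frac{238}{12185} = - \frac{6715506}{99271195}$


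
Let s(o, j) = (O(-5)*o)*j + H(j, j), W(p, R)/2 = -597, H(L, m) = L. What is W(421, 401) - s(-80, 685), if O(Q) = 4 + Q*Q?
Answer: 1587321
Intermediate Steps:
W(p, R) = -1194 (W(p, R) = 2*(-597) = -1194)
O(Q) = 4 + Q²
s(o, j) = j + 29*j*o (s(o, j) = ((4 + (-5)²)*o)*j + j = ((4 + 25)*o)*j + j = (29*o)*j + j = 29*j*o + j = j + 29*j*o)
W(421, 401) - s(-80, 685) = -1194 - 685*(1 + 29*(-80)) = -1194 - 685*(1 - 2320) = -1194 - 685*(-2319) = -1194 - 1*(-1588515) = -1194 + 1588515 = 1587321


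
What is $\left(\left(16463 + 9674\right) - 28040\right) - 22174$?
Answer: $-24077$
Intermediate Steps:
$\left(\left(16463 + 9674\right) - 28040\right) - 22174 = \left(26137 - 28040\right) - 22174 = -1903 - 22174 = -24077$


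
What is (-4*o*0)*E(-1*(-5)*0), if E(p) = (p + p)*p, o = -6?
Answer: 0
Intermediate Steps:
E(p) = 2*p² (E(p) = (2*p)*p = 2*p²)
(-4*o*0)*E(-1*(-5)*0) = (-4*(-6)*0)*(2*(-1*(-5)*0)²) = (24*0)*(2*(5*0)²) = 0*(2*0²) = 0*(2*0) = 0*0 = 0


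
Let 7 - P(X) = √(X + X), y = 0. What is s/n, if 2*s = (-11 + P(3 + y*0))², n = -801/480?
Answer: -1760/267 - 640*√6/267 ≈ -12.463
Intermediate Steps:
P(X) = 7 - √2*√X (P(X) = 7 - √(X + X) = 7 - √(2*X) = 7 - √2*√X)
n = -267/160 (n = -801*1/480 = -267/160 ≈ -1.6688)
s = (-4 - √6)²/2 (s = (-11 + (7 - √2*√(3 + 0*0)))²/2 = (-11 + (7 - √2*√(3 + 0)))²/2 = (-11 + (7 - √2*√3))²/2 = (-11 + (7 - √6))²/2 = (-4 - √6)²/2 ≈ 20.798)
s/n = (11 + 4*√6)/(-267/160) = (11 + 4*√6)*(-160/267) = -1760/267 - 640*√6/267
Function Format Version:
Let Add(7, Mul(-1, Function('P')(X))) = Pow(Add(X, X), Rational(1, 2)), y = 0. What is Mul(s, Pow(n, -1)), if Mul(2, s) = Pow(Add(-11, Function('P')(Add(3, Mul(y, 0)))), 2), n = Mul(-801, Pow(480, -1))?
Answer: Add(Rational(-1760, 267), Mul(Rational(-640, 267), Pow(6, Rational(1, 2)))) ≈ -12.463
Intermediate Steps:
Function('P')(X) = Add(7, Mul(-1, Pow(2, Rational(1, 2)), Pow(X, Rational(1, 2)))) (Function('P')(X) = Add(7, Mul(-1, Pow(Add(X, X), Rational(1, 2)))) = Add(7, Mul(-1, Pow(Mul(2, X), Rational(1, 2)))) = Add(7, Mul(-1, Mul(Pow(2, Rational(1, 2)), Pow(X, Rational(1, 2))))) = Add(7, Mul(-1, Pow(2, Rational(1, 2)), Pow(X, Rational(1, 2)))))
n = Rational(-267, 160) (n = Mul(-801, Rational(1, 480)) = Rational(-267, 160) ≈ -1.6688)
s = Mul(Rational(1, 2), Pow(Add(-4, Mul(-1, Pow(6, Rational(1, 2)))), 2)) (s = Mul(Rational(1, 2), Pow(Add(-11, Add(7, Mul(-1, Pow(2, Rational(1, 2)), Pow(Add(3, Mul(0, 0)), Rational(1, 2))))), 2)) = Mul(Rational(1, 2), Pow(Add(-11, Add(7, Mul(-1, Pow(2, Rational(1, 2)), Pow(Add(3, 0), Rational(1, 2))))), 2)) = Mul(Rational(1, 2), Pow(Add(-11, Add(7, Mul(-1, Pow(2, Rational(1, 2)), Pow(3, Rational(1, 2))))), 2)) = Mul(Rational(1, 2), Pow(Add(-11, Add(7, Mul(-1, Pow(6, Rational(1, 2))))), 2)) = Mul(Rational(1, 2), Pow(Add(-4, Mul(-1, Pow(6, Rational(1, 2)))), 2)) ≈ 20.798)
Mul(s, Pow(n, -1)) = Mul(Add(11, Mul(4, Pow(6, Rational(1, 2)))), Pow(Rational(-267, 160), -1)) = Mul(Add(11, Mul(4, Pow(6, Rational(1, 2)))), Rational(-160, 267)) = Add(Rational(-1760, 267), Mul(Rational(-640, 267), Pow(6, Rational(1, 2))))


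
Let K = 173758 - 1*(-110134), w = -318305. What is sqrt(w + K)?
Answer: I*sqrt(34413) ≈ 185.51*I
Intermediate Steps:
K = 283892 (K = 173758 + 110134 = 283892)
sqrt(w + K) = sqrt(-318305 + 283892) = sqrt(-34413) = I*sqrt(34413)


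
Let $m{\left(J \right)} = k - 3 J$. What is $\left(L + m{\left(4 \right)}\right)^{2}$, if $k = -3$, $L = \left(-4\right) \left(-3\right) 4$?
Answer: $1089$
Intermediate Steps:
$L = 48$ ($L = 12 \cdot 4 = 48$)
$m{\left(J \right)} = -3 - 3 J$
$\left(L + m{\left(4 \right)}\right)^{2} = \left(48 - 15\right)^{2} = 33^{2} = 1089$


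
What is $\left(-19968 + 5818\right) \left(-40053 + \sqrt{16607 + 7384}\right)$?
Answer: $566749950 - 14150 \sqrt{23991} \approx 5.6456 \cdot 10^{8}$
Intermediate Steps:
$\left(-19968 + 5818\right) \left(-40053 + \sqrt{16607 + 7384}\right) = - 14150 \left(-40053 + \sqrt{23991}\right) = 566749950 - 14150 \sqrt{23991}$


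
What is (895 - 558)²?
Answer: 113569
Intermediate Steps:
(895 - 558)² = 337² = 113569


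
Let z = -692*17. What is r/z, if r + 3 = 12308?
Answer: -12305/11764 ≈ -1.0460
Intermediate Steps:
r = 12305 (r = -3 + 12308 = 12305)
z = -11764
r/z = 12305/(-11764) = 12305*(-1/11764) = -12305/11764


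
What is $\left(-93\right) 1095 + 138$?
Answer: $-101697$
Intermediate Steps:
$\left(-93\right) 1095 + 138 = -101835 + 138 = -101697$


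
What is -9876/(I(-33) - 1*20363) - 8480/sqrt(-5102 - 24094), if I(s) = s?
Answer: 2469/5099 + 4240*I*sqrt(811)/2433 ≈ 0.48421 + 49.629*I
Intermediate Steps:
-9876/(I(-33) - 1*20363) - 8480/sqrt(-5102 - 24094) = -9876/(-33 - 1*20363) - 8480/sqrt(-5102 - 24094) = -9876/(-33 - 20363) - 8480*(-I*sqrt(811)/4866) = -9876/(-20396) - 8480*(-I*sqrt(811)/4866) = -9876*(-1/20396) - (-4240)*I*sqrt(811)/2433 = 2469/5099 + 4240*I*sqrt(811)/2433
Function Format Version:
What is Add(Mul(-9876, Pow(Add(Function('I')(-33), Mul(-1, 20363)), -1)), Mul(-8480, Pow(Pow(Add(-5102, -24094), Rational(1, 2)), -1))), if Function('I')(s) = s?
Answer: Add(Rational(2469, 5099), Mul(Rational(4240, 2433), I, Pow(811, Rational(1, 2)))) ≈ Add(0.48421, Mul(49.629, I))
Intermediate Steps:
Add(Mul(-9876, Pow(Add(Function('I')(-33), Mul(-1, 20363)), -1)), Mul(-8480, Pow(Pow(Add(-5102, -24094), Rational(1, 2)), -1))) = Add(Mul(-9876, Pow(Add(-33, Mul(-1, 20363)), -1)), Mul(-8480, Pow(Pow(Add(-5102, -24094), Rational(1, 2)), -1))) = Add(Mul(-9876, Pow(Add(-33, -20363), -1)), Mul(-8480, Pow(Pow(-29196, Rational(1, 2)), -1))) = Add(Mul(-9876, Pow(-20396, -1)), Mul(-8480, Pow(Mul(6, I, Pow(811, Rational(1, 2))), -1))) = Add(Mul(-9876, Rational(-1, 20396)), Mul(-8480, Mul(Rational(-1, 4866), I, Pow(811, Rational(1, 2))))) = Add(Rational(2469, 5099), Mul(Rational(4240, 2433), I, Pow(811, Rational(1, 2))))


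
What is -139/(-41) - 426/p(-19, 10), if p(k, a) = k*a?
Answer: 21938/3895 ≈ 5.6323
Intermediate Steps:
p(k, a) = a*k
-139/(-41) - 426/p(-19, 10) = -139/(-41) - 426/(10*(-19)) = -139*(-1/41) - 426/(-190) = 139/41 - 426*(-1/190) = 139/41 + 213/95 = 21938/3895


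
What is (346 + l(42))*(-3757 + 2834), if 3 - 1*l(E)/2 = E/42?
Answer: -323050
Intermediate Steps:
l(E) = 6 - E/21 (l(E) = 6 - 2*E/42 = 6 - E/21)
(346 + l(42))*(-3757 + 2834) = (346 + (6 - 1/21*42))*(-3757 + 2834) = (346 + (6 - 2))*(-923) = (346 + 4)*(-923) = 350*(-923) = -323050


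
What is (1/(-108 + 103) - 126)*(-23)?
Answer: 14513/5 ≈ 2902.6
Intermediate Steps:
(1/(-108 + 103) - 126)*(-23) = (1/(-5) - 126)*(-23) = (-1/5 - 126)*(-23) = -631/5*(-23) = 14513/5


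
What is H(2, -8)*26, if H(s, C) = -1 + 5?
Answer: 104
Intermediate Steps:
H(s, C) = 4
H(2, -8)*26 = 4*26 = 104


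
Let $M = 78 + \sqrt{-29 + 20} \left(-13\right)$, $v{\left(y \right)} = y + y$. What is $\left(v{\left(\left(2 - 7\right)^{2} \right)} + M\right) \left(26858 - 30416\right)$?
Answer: $-455424 + 138762 i \approx -4.5542 \cdot 10^{5} + 1.3876 \cdot 10^{5} i$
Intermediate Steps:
$v{\left(y \right)} = 2 y$
$M = 78 - 39 i$ ($M = 78 + \sqrt{-9} \left(-13\right) = 78 + 3 i \left(-13\right) = 78 - 39 i \approx 78.0 - 39.0 i$)
$\left(v{\left(\left(2 - 7\right)^{2} \right)} + M\right) \left(26858 - 30416\right) = \left(2 \left(2 - 7\right)^{2} + \left(78 - 39 i\right)\right) \left(26858 - 30416\right) = \left(2 \left(-5\right)^{2} + \left(78 - 39 i\right)\right) \left(-3558\right) = \left(2 \cdot 25 + \left(78 - 39 i\right)\right) \left(-3558\right) = \left(50 + \left(78 - 39 i\right)\right) \left(-3558\right) = \left(128 - 39 i\right) \left(-3558\right) = -455424 + 138762 i$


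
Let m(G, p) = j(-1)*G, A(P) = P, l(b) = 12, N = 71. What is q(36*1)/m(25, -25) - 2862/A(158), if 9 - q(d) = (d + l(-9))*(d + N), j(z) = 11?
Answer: -798558/21725 ≈ -36.758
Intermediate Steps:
m(G, p) = 11*G
q(d) = 9 - (12 + d)*(71 + d) (q(d) = 9 - (d + 12)*(d + 71) = 9 - (12 + d)*(71 + d))
q(36*1)/m(25, -25) - 2862/A(158) = (-843 - (36*1)² - 2988)/((11*25)) - 2862/158 = (-843 - 1*36² - 83*36)/275 - 2862*1/158 = (-843 - 1*1296 - 2988)*(1/275) - 1431/79 = (-843 - 1296 - 2988)*(1/275) - 1431/79 = -5127*1/275 - 1431/79 = -5127/275 - 1431/79 = -798558/21725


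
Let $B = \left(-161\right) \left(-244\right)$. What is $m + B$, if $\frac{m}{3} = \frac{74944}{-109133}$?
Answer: $\frac{4286955940}{109133} \approx 39282.0$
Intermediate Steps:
$m = - \frac{224832}{109133}$ ($m = 3 \frac{74944}{-109133} = 3 \cdot 74944 \left(- \frac{1}{109133}\right) = 3 \left(- \frac{74944}{109133}\right) = - \frac{224832}{109133} \approx -2.0602$)
$B = 39284$
$m + B = - \frac{224832}{109133} + 39284 = \frac{4286955940}{109133}$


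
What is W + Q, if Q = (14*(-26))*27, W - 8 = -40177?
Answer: -49997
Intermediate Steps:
W = -40169 (W = 8 - 40177 = -40169)
Q = -9828 (Q = -364*27 = -9828)
W + Q = -40169 - 9828 = -49997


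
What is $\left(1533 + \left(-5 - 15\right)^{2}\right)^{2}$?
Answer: $3736489$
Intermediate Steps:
$\left(1533 + \left(-5 - 15\right)^{2}\right)^{2} = \left(1533 + \left(-20\right)^{2}\right)^{2} = \left(1533 + 400\right)^{2} = 1933^{2} = 3736489$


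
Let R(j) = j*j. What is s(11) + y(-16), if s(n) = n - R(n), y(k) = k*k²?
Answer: -4206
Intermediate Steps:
R(j) = j²
y(k) = k³
s(n) = n - n²
s(11) + y(-16) = 11*(1 - 1*11) + (-16)³ = 11*(1 - 11) - 4096 = 11*(-10) - 4096 = -110 - 4096 = -4206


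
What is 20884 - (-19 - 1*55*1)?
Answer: 20958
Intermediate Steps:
20884 - (-19 - 1*55*1) = 20884 - (-19 - 55*1) = 20884 - (-19 - 55) = 20884 - 1*(-74) = 20884 + 74 = 20958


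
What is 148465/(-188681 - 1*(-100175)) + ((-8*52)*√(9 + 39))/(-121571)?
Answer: -148465/88506 + 1664*√3/121571 ≈ -1.6537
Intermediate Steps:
148465/(-188681 - 1*(-100175)) + ((-8*52)*√(9 + 39))/(-121571) = 148465/(-188681 + 100175) - 1664*√3*(-1/121571) = 148465/(-88506) - 1664*√3*(-1/121571) = 148465*(-1/88506) - 1664*√3*(-1/121571) = -148465/88506 + 1664*√3/121571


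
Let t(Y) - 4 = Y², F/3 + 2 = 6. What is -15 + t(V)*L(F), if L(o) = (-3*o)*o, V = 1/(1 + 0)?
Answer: -2175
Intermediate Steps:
F = 12 (F = -6 + 3*6 = -6 + 18 = 12)
V = 1 (V = 1/1 = 1)
t(Y) = 4 + Y²
L(o) = -3*o²
-15 + t(V)*L(F) = -15 + (4 + 1²)*(-3*12²) = -15 + (4 + 1)*(-3*144) = -15 + 5*(-432) = -15 - 2160 = -2175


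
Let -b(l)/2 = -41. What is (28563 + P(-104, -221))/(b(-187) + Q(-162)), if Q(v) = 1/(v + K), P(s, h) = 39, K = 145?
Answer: 69462/199 ≈ 349.06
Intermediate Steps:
b(l) = 82 (b(l) = -2*(-41) = 82)
Q(v) = 1/(145 + v) (Q(v) = 1/(v + 145) = 1/(145 + v))
(28563 + P(-104, -221))/(b(-187) + Q(-162)) = (28563 + 39)/(82 + 1/(145 - 162)) = 28602/(82 + 1/(-17)) = 28602/(82 - 1/17) = 28602/(1393/17) = 28602*(17/1393) = 69462/199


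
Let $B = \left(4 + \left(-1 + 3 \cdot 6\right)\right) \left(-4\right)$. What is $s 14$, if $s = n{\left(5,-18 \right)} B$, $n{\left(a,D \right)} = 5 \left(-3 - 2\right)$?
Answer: $29400$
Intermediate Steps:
$n{\left(a,D \right)} = -25$ ($n{\left(a,D \right)} = 5 \left(-5\right) = -25$)
$B = -84$ ($B = \left(4 + \left(-1 + 18\right)\right) \left(-4\right) = \left(4 + 17\right) \left(-4\right) = 21 \left(-4\right) = -84$)
$s = 2100$ ($s = \left(-25\right) \left(-84\right) = 2100$)
$s 14 = 2100 \cdot 14 = 29400$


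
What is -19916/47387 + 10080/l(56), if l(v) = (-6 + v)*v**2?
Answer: -2361757/6634180 ≈ -0.35600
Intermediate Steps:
l(v) = v**2*(-6 + v)
-19916/47387 + 10080/l(56) = -19916/47387 + 10080/((56**2*(-6 + 56))) = -19916*1/47387 + 10080/((3136*50)) = -19916/47387 + 10080/156800 = -19916/47387 + 10080*(1/156800) = -19916/47387 + 9/140 = -2361757/6634180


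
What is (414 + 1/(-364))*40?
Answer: 1506950/91 ≈ 16560.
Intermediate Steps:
(414 + 1/(-364))*40 = (414 - 1/364)*40 = (150695/364)*40 = 1506950/91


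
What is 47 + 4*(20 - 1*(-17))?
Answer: 195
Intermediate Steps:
47 + 4*(20 - 1*(-17)) = 47 + 4*(20 + 17) = 47 + 4*37 = 47 + 148 = 195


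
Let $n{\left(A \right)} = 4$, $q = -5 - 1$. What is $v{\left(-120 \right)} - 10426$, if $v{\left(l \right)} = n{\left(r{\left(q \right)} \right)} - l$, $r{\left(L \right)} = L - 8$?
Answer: $-10302$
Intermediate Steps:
$q = -6$
$r{\left(L \right)} = -8 + L$ ($r{\left(L \right)} = L - 8 = -8 + L$)
$v{\left(l \right)} = 4 - l$
$v{\left(-120 \right)} - 10426 = \left(4 - -120\right) - 10426 = \left(4 + 120\right) - 10426 = 124 - 10426 = -10302$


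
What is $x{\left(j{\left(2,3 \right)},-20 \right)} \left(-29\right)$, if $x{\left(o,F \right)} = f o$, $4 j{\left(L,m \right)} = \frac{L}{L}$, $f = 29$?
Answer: $- \frac{841}{4} \approx -210.25$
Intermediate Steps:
$j{\left(L,m \right)} = \frac{1}{4}$ ($j{\left(L,m \right)} = \frac{L \frac{1}{L}}{4} = \frac{1}{4} \cdot 1 = \frac{1}{4}$)
$x{\left(o,F \right)} = 29 o$
$x{\left(j{\left(2,3 \right)},-20 \right)} \left(-29\right) = 29 \cdot \frac{1}{4} \left(-29\right) = \frac{29}{4} \left(-29\right) = - \frac{841}{4}$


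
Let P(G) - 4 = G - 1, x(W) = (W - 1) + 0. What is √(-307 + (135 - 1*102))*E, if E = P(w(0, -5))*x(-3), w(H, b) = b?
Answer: 8*I*√274 ≈ 132.42*I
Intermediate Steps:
x(W) = -1 + W (x(W) = (-1 + W) + 0 = -1 + W)
P(G) = 3 + G (P(G) = 4 + (G - 1) = 4 + (-1 + G) = 3 + G)
E = 8 (E = (3 - 5)*(-1 - 3) = -2*(-4) = 8)
√(-307 + (135 - 1*102))*E = √(-307 + (135 - 1*102))*8 = √(-307 + (135 - 102))*8 = √(-307 + 33)*8 = √(-274)*8 = (I*√274)*8 = 8*I*√274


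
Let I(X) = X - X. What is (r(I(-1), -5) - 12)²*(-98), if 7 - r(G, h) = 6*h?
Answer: -61250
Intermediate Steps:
I(X) = 0
r(G, h) = 7 - 6*h
(r(I(-1), -5) - 12)²*(-98) = ((7 - 6*(-5)) - 12)²*(-98) = ((7 + 30) - 12)²*(-98) = (37 - 12)²*(-98) = 25²*(-98) = 625*(-98) = -61250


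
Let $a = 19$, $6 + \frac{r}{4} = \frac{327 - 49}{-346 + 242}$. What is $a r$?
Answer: $- \frac{8569}{13} \approx -659.15$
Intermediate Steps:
$r = - \frac{451}{13}$ ($r = -24 + 4 \frac{327 - 49}{-346 + 242} = -24 + 4 \frac{278}{-104} = -24 + 4 \cdot 278 \left(- \frac{1}{104}\right) = -24 + 4 \left(- \frac{139}{52}\right) = -24 - \frac{139}{13} = - \frac{451}{13} \approx -34.692$)
$a r = 19 \left(- \frac{451}{13}\right) = - \frac{8569}{13}$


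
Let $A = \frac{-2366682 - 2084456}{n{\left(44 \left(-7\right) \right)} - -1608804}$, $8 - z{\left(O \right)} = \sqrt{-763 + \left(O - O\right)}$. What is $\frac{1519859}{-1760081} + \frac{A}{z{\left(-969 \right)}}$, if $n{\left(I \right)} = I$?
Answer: $- \frac{130276947332772}{146331615390097} - \frac{2225569 i \sqrt{763}}{665113096} \approx -0.89029 - 0.092429 i$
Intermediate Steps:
$z{\left(O \right)} = 8 - i \sqrt{763}$ ($z{\left(O \right)} = 8 - \sqrt{-763 + \left(O - O\right)} = 8 - \sqrt{-763 + 0} = 8 - \sqrt{-763} = 8 - i \sqrt{763}$)
$A = - \frac{2225569}{804248}$ ($A = \frac{-2366682 - 2084456}{44 \left(-7\right) - -1608804} = - \frac{4451138}{-308 + 1608804} = - \frac{4451138}{1608496} = \left(-4451138\right) \frac{1}{1608496} = - \frac{2225569}{804248} \approx -2.7673$)
$\frac{1519859}{-1760081} + \frac{A}{z{\left(-969 \right)}} = \frac{1519859}{-1760081} - \frac{2225569}{804248 \left(8 - i \sqrt{763}\right)} = 1519859 \left(- \frac{1}{1760081}\right) - \frac{2225569}{804248 \left(8 - i \sqrt{763}\right)} = - \frac{1519859}{1760081} - \frac{2225569}{804248 \left(8 - i \sqrt{763}\right)}$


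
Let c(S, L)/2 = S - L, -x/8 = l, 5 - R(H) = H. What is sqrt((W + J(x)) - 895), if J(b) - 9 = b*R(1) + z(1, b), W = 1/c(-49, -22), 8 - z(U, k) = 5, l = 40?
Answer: I*sqrt(700818)/18 ≈ 46.508*I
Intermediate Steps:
R(H) = 5 - H
x = -320 (x = -8*40 = -320)
c(S, L) = -2*L + 2*S (c(S, L) = 2*(S - L) = -2*L + 2*S)
z(U, k) = 3 (z(U, k) = 8 - 1*5 = 8 - 5 = 3)
W = -1/54 (W = 1/(-2*(-22) + 2*(-49)) = 1/(44 - 98) = 1/(-54) = -1/54 ≈ -0.018519)
J(b) = 12 + 4*b (J(b) = 9 + (b*(5 - 1*1) + 3) = 9 + (b*(5 - 1) + 3) = 9 + (b*4 + 3) = 9 + (4*b + 3) = 9 + (3 + 4*b) = 12 + 4*b)
sqrt((W + J(x)) - 895) = sqrt((-1/54 + (12 + 4*(-320))) - 895) = sqrt((-1/54 + (12 - 1280)) - 895) = sqrt((-1/54 - 1268) - 895) = sqrt(-68473/54 - 895) = sqrt(-116803/54) = I*sqrt(700818)/18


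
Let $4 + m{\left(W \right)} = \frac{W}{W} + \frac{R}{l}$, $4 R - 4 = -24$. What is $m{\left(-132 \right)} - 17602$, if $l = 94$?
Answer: $- \frac{1654875}{94} \approx -17605.0$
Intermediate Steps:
$R = -5$ ($R = 1 + \frac{1}{4} \left(-24\right) = 1 - 6 = -5$)
$m{\left(W \right)} = - \frac{287}{94}$ ($m{\left(W \right)} = -4 + \left(\frac{W}{W} - \frac{5}{94}\right) = -4 + \left(1 - \frac{5}{94}\right) = -4 + \frac{89}{94} = - \frac{287}{94}$)
$m{\left(-132 \right)} - 17602 = - \frac{287}{94} - 17602 = - \frac{1654875}{94}$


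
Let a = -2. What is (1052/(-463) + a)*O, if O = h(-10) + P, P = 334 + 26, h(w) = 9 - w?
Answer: -749662/463 ≈ -1619.1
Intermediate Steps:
P = 360
O = 379 (O = (9 - 1*(-10)) + 360 = (9 + 10) + 360 = 19 + 360 = 379)
(1052/(-463) + a)*O = (1052/(-463) - 2)*379 = (1052*(-1/463) - 2)*379 = (-1052/463 - 2)*379 = -1978/463*379 = -749662/463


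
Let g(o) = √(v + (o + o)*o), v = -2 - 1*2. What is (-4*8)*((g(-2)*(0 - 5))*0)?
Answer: 0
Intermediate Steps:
v = -4 (v = -2 - 2 = -4)
g(o) = √(-4 + 2*o²) (g(o) = √(-4 + (o + o)*o) = √(-4 + (2*o)*o) = √(-4 + 2*o²))
(-4*8)*((g(-2)*(0 - 5))*0) = (-4*8)*((√(-4 + 2*(-2)²)*(0 - 5))*0) = -32*√(-4 + 2*4)*(-5)*0 = -32*√(-4 + 8)*(-5)*0 = -32*√4*(-5)*0 = -32*2*(-5)*0 = -(-320)*0 = -32*0 = 0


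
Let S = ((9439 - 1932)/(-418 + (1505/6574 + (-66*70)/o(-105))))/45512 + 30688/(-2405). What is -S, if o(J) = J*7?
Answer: 13223921876255839/1036318204055940 ≈ 12.760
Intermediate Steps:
o(J) = 7*J
S = -13223921876255839/1036318204055940 (S = ((9439 - 1932)/(-418 + (1505/6574 + (-66*70)/((7*(-105))))))/45512 + 30688/(-2405) = (7507/(-418 + (1505*(1/6574) - 4620/(-735))))*(1/45512) + 30688*(-1/2405) = (7507/(-418 + (1505/6574 - 4620*(-1/735))))*(1/45512) - 30688/2405 = (7507/(-418 + (1505/6574 + 44/7)))*(1/45512) - 30688/2405 = (7507/(-418 + 299791/46018))*(1/45512) - 30688/2405 = (7507/(-18935733/46018))*(1/45512) - 30688/2405 = (7507*(-46018/18935733))*(1/45512) - 30688/2405 = -345457126/18935733*1/45512 - 30688/2405 = -172728563/430901540148 - 30688/2405 = -13223921876255839/1036318204055940 ≈ -12.760)
-S = -1*(-13223921876255839/1036318204055940) = 13223921876255839/1036318204055940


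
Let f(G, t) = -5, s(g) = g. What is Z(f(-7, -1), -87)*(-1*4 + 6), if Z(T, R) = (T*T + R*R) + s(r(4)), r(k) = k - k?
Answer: 15188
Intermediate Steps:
r(k) = 0
Z(T, R) = R² + T² (Z(T, R) = (T*T + R*R) + 0 = (T² + R²) + 0 = (R² + T²) + 0 = R² + T²)
Z(f(-7, -1), -87)*(-1*4 + 6) = ((-87)² + (-5)²)*(-1*4 + 6) = (7569 + 25)*(-4 + 6) = 7594*2 = 15188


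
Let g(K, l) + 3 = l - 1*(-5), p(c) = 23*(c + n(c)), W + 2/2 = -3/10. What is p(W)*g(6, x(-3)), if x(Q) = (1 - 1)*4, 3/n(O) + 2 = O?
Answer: -5589/55 ≈ -101.62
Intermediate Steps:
W = -13/10 (W = -1 - 3/10 = -13/10 ≈ -1.3000)
n(O) = 3/(-2 + O)
x(Q) = 0 (x(Q) = 0*4 = 0)
p(c) = 23*c + 69/(-2 + c) (p(c) = 23*(c + 3/(-2 + c)) = 23*c + 69/(-2 + c))
g(K, l) = 2 + l (g(K, l) = -3 + (l - 1*(-5)) = -3 + (l + 5) = -3 + (5 + l) = 2 + l)
p(W)*g(6, x(-3)) = (23*(3 - 13*(-2 - 13/10)/10)/(-2 - 13/10))*(2 + 0) = (23*(3 - 13/10*(-33/10))/(-33/10))*2 = (23*(-10/33)*(3 + 429/100))*2 = (23*(-10/33)*(729/100))*2 = -5589/110*2 = -5589/55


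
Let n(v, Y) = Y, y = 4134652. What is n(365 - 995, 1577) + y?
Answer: 4136229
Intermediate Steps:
n(365 - 995, 1577) + y = 1577 + 4134652 = 4136229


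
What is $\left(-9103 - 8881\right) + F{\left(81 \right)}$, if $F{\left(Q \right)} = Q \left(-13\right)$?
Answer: $-19037$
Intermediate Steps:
$F{\left(Q \right)} = - 13 Q$
$\left(-9103 - 8881\right) + F{\left(81 \right)} = \left(-9103 - 8881\right) - 1053 = -17984 - 1053 = -19037$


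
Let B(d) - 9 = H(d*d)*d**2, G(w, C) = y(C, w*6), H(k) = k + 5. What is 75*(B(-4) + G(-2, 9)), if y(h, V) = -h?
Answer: 25200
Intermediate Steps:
H(k) = 5 + k
G(w, C) = -C
B(d) = 9 + d**2*(5 + d**2) (B(d) = 9 + (5 + d*d)*d**2 = 9 + (5 + d**2)*d**2 = 9 + d**2*(5 + d**2))
75*(B(-4) + G(-2, 9)) = 75*((9 + (-4)**2*(5 + (-4)**2)) - 1*9) = 75*((9 + 16*(5 + 16)) - 9) = 75*((9 + 16*21) - 9) = 75*((9 + 336) - 9) = 75*(345 - 9) = 75*336 = 25200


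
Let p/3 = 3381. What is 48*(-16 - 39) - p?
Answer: -12783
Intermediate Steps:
p = 10143 (p = 3*3381 = 10143)
48*(-16 - 39) - p = 48*(-16 - 39) - 1*10143 = 48*(-55) - 10143 = -2640 - 10143 = -12783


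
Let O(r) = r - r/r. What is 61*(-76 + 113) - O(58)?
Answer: 2200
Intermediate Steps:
O(r) = -1 + r (O(r) = r - 1*1 = r - 1 = -1 + r)
61*(-76 + 113) - O(58) = 61*(-76 + 113) - (-1 + 58) = 61*37 - 1*57 = 2257 - 57 = 2200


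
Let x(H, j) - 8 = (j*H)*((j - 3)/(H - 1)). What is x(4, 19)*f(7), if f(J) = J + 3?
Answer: 12400/3 ≈ 4133.3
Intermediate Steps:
x(H, j) = 8 + H*j*(-3 + j)/(-1 + H) (x(H, j) = 8 + (j*H)*((j - 3)/(H - 1)) = 8 + (H*j)*((-3 + j)/(-1 + H)) = 8 + H*j*(-3 + j)/(-1 + H))
f(J) = 3 + J
x(4, 19)*f(7) = ((-8 + 8*4 + 4*19**2 - 3*4*19)/(-1 + 4))*(3 + 7) = ((-8 + 32 + 4*361 - 228)/3)*10 = ((-8 + 32 + 1444 - 228)/3)*10 = ((1/3)*1240)*10 = (1240/3)*10 = 12400/3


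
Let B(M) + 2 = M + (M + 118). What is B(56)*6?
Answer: 1368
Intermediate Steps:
B(M) = 116 + 2*M (B(M) = -2 + (M + (M + 118)) = -2 + (M + (118 + M)) = -2 + (118 + 2*M) = 116 + 2*M)
B(56)*6 = (116 + 2*56)*6 = (116 + 112)*6 = 228*6 = 1368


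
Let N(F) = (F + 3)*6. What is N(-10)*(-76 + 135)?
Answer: -2478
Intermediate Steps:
N(F) = 18 + 6*F (N(F) = (3 + F)*6 = 18 + 6*F)
N(-10)*(-76 + 135) = (18 + 6*(-10))*(-76 + 135) = (18 - 60)*59 = -42*59 = -2478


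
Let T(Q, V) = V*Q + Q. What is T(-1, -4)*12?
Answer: 36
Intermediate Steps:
T(Q, V) = Q + Q*V (T(Q, V) = Q*V + Q = Q + Q*V)
T(-1, -4)*12 = -(1 - 4)*12 = -1*(-3)*12 = 3*12 = 36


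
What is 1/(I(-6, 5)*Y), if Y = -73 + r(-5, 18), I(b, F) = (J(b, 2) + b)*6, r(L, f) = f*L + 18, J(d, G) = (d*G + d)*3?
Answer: 1/52200 ≈ 1.9157e-5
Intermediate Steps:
J(d, G) = 3*d + 3*G*d (J(d, G) = (G*d + d)*3 = (d + G*d)*3 = 3*d + 3*G*d)
r(L, f) = 18 + L*f (r(L, f) = L*f + 18 = 18 + L*f)
I(b, F) = 60*b (I(b, F) = (3*b*(1 + 2) + b)*6 = (3*b*3 + b)*6 = (9*b + b)*6 = (10*b)*6 = 60*b)
Y = -145 (Y = -73 + (18 - 5*18) = -73 + (18 - 90) = -73 - 72 = -145)
1/(I(-6, 5)*Y) = 1/((60*(-6))*(-145)) = 1/(-360*(-145)) = 1/52200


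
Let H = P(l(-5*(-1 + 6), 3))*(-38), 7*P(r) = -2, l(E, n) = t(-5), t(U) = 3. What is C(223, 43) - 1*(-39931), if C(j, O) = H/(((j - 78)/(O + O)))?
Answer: 40536501/1015 ≈ 39937.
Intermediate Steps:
l(E, n) = 3
P(r) = -2/7 (P(r) = (⅐)*(-2) = -2/7)
H = 76/7 (H = -2/7*(-38) = 76/7 ≈ 10.857)
C(j, O) = 152*O/(7*(-78 + j)) (C(j, O) = 76/(7*(((j - 78)/(O + O)))) = 76/(7*(((-78 + j)/((2*O))))) = 76/(7*(((-78 + j)*(1/(2*O))))) = 76/(7*(((-78 + j)/(2*O)))) = 76*(2*O/(-78 + j))/7 = 152*O/(7*(-78 + j)))
C(223, 43) - 1*(-39931) = (152/7)*43/(-78 + 223) - 1*(-39931) = (152/7)*43/145 + 39931 = (152/7)*43*(1/145) + 39931 = 6536/1015 + 39931 = 40536501/1015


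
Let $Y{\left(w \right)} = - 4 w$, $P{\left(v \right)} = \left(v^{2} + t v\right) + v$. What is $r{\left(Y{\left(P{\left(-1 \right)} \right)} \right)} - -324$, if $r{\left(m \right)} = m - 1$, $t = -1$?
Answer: $319$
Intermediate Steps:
$P{\left(v \right)} = v^{2}$ ($P{\left(v \right)} = \left(v^{2} - v\right) + v = v^{2}$)
$r{\left(m \right)} = -1 + m$
$r{\left(Y{\left(P{\left(-1 \right)} \right)} \right)} - -324 = \left(-1 - 4 \left(-1\right)^{2}\right) - -324 = \left(-1 - 4\right) + 324 = -5 + 324 = 319$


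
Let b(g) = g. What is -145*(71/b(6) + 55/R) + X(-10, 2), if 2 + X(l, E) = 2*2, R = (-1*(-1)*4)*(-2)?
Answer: -17207/24 ≈ -716.96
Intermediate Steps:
R = -8 (R = (1*4)*(-2) = 4*(-2) = -8)
X(l, E) = 2 (X(l, E) = -2 + 2*2 = -2 + 4 = 2)
-145*(71/b(6) + 55/R) + X(-10, 2) = -145*(71/6 + 55/(-8)) + 2 = -145*(71*(1/6) + 55*(-1/8)) + 2 = -145*(71/6 - 55/8) + 2 = -145*119/24 + 2 = -17255/24 + 2 = -17207/24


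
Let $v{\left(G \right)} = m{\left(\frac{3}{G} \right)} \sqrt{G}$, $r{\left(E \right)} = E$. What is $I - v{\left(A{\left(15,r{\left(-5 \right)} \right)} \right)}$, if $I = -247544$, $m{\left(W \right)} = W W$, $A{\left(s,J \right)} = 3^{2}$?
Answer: $- \frac{742633}{3} \approx -2.4754 \cdot 10^{5}$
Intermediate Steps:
$A{\left(s,J \right)} = 9$
$m{\left(W \right)} = W^{2}$
$v{\left(G \right)} = \frac{9}{G^{\frac{3}{2}}}$ ($v{\left(G \right)} = \left(\frac{3}{G}\right)^{2} \sqrt{G} = \frac{9}{G^{2}} \sqrt{G} = \frac{9}{G^{\frac{3}{2}}}$)
$I - v{\left(A{\left(15,r{\left(-5 \right)} \right)} \right)} = -247544 - \frac{9}{27} = -247544 - 9 \cdot \frac{1}{27} = -247544 - \frac{1}{3} = - \frac{742633}{3}$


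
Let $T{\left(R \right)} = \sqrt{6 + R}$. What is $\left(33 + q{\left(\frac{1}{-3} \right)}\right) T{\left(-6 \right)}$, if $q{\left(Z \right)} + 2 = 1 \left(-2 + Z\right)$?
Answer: $0$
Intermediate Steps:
$q{\left(Z \right)} = -4 + Z$ ($q{\left(Z \right)} = -2 + 1 \left(-2 + Z\right) = -2 + \left(-2 + Z\right) = -4 + Z$)
$\left(33 + q{\left(\frac{1}{-3} \right)}\right) T{\left(-6 \right)} = \left(33 - \left(4 - \frac{1}{-3}\right)\right) \sqrt{6 - 6} = \left(33 - \frac{13}{3}\right) \sqrt{0} = \left(33 - \frac{13}{3}\right) 0 = \frac{86}{3} \cdot 0 = 0$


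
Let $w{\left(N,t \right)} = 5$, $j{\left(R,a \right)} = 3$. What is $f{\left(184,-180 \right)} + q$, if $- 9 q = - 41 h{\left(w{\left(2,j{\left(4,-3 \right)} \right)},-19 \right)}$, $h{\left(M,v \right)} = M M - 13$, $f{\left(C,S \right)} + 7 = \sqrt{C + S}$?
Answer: $\frac{149}{3} \approx 49.667$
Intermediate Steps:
$f{\left(C,S \right)} = -7 + \sqrt{C + S}$
$h{\left(M,v \right)} = -13 + M^{2}$ ($h{\left(M,v \right)} = M^{2} - 13 = -13 + M^{2}$)
$q = \frac{164}{3}$ ($q = - \frac{\left(-41\right) \left(-13 + 5^{2}\right)}{9} = - \frac{\left(-41\right) \left(-13 + 25\right)}{9} = - \frac{\left(-41\right) 12}{9} = \left(- \frac{1}{9}\right) \left(-492\right) = \frac{164}{3} \approx 54.667$)
$f{\left(184,-180 \right)} + q = \left(-7 + \sqrt{184 - 180}\right) + \frac{164}{3} = \left(-7 + \sqrt{4}\right) + \frac{164}{3} = \left(-7 + 2\right) + \frac{164}{3} = -5 + \frac{164}{3} = \frac{149}{3}$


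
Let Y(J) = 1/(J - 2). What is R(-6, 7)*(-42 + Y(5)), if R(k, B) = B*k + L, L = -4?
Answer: 5750/3 ≈ 1916.7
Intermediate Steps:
Y(J) = 1/(-2 + J)
R(k, B) = -4 + B*k (R(k, B) = B*k - 4 = -4 + B*k)
R(-6, 7)*(-42 + Y(5)) = (-4 + 7*(-6))*(-42 + 1/(-2 + 5)) = (-4 - 42)*(-42 + 1/3) = -46*(-42 + ⅓) = -46*(-125/3) = 5750/3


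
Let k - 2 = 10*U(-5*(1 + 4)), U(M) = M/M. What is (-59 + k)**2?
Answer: 2209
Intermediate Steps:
U(M) = 1
k = 12 (k = 2 + 10*1 = 2 + 10 = 12)
(-59 + k)**2 = (-59 + 12)**2 = (-47)**2 = 2209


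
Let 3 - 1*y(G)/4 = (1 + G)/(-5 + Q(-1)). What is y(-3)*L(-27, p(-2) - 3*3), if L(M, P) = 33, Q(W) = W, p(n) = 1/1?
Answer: 352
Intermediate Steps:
p(n) = 1
y(G) = 38/3 + 2*G/3 (y(G) = 12 - 4*(1 + G)/(-5 - 1) = 12 - 4*(1 + G)/(-6) = 12 - 4*(1 + G)*(-1)/6 = 12 - 4*(-⅙ - G/6) = 12 + (⅔ + 2*G/3) = 38/3 + 2*G/3)
y(-3)*L(-27, p(-2) - 3*3) = (38/3 + (⅔)*(-3))*33 = (38/3 - 2)*33 = (32/3)*33 = 352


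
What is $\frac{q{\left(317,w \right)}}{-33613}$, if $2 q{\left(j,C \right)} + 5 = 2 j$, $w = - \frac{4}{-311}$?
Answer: $- \frac{629}{67226} \approx -0.0093565$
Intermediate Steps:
$w = \frac{4}{311}$ ($w = \left(-4\right) \left(- \frac{1}{311}\right) = \frac{4}{311} \approx 0.012862$)
$q{\left(j,C \right)} = - \frac{5}{2} + j$ ($q{\left(j,C \right)} = - \frac{5}{2} + \frac{2 j}{2} = - \frac{5}{2} + j$)
$\frac{q{\left(317,w \right)}}{-33613} = \frac{- \frac{5}{2} + 317}{-33613} = \frac{629}{2} \left(- \frac{1}{33613}\right) = - \frac{629}{67226}$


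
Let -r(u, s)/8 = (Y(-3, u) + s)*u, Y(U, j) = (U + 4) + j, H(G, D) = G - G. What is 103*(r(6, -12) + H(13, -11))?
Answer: 24720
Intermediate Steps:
H(G, D) = 0
Y(U, j) = 4 + U + j (Y(U, j) = (4 + U) + j = 4 + U + j)
r(u, s) = -8*u*(1 + s + u) (r(u, s) = -8*((4 - 3 + u) + s)*u = -8*((1 + u) + s)*u = -8*(1 + s + u)*u = -8*u*(1 + s + u))
103*(r(6, -12) + H(13, -11)) = 103*(-8*6*(1 - 12 + 6) + 0) = 103*(-8*6*(-5) + 0) = 103*(240 + 0) = 103*240 = 24720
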